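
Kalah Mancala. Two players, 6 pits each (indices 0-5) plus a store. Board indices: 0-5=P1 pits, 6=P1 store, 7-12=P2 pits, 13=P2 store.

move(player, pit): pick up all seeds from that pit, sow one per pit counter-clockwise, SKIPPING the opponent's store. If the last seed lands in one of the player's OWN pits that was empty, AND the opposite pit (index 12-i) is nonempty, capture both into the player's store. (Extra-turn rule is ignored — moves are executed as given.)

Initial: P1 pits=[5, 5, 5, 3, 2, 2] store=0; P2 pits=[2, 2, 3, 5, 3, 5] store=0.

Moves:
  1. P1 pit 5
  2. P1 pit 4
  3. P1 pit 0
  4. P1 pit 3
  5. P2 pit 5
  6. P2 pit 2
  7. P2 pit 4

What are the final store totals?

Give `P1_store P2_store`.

Move 1: P1 pit5 -> P1=[5,5,5,3,2,0](1) P2=[3,2,3,5,3,5](0)
Move 2: P1 pit4 -> P1=[5,5,5,3,0,1](2) P2=[3,2,3,5,3,5](0)
Move 3: P1 pit0 -> P1=[0,6,6,4,1,2](2) P2=[3,2,3,5,3,5](0)
Move 4: P1 pit3 -> P1=[0,6,6,0,2,3](3) P2=[4,2,3,5,3,5](0)
Move 5: P2 pit5 -> P1=[1,7,7,1,2,3](3) P2=[4,2,3,5,3,0](1)
Move 6: P2 pit2 -> P1=[0,7,7,1,2,3](3) P2=[4,2,0,6,4,0](3)
Move 7: P2 pit4 -> P1=[1,8,7,1,2,3](3) P2=[4,2,0,6,0,1](4)

Answer: 3 4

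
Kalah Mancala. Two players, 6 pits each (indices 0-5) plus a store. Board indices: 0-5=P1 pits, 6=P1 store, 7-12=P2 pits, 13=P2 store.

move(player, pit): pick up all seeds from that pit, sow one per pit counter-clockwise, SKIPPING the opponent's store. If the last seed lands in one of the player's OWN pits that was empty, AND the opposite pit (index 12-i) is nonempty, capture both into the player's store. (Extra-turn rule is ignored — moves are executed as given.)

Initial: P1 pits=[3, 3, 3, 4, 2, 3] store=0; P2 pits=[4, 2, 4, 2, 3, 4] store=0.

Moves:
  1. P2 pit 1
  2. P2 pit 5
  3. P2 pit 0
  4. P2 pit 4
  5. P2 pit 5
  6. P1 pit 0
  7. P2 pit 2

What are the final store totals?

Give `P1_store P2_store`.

Move 1: P2 pit1 -> P1=[3,3,3,4,2,3](0) P2=[4,0,5,3,3,4](0)
Move 2: P2 pit5 -> P1=[4,4,4,4,2,3](0) P2=[4,0,5,3,3,0](1)
Move 3: P2 pit0 -> P1=[4,4,4,4,2,3](0) P2=[0,1,6,4,4,0](1)
Move 4: P2 pit4 -> P1=[5,5,4,4,2,3](0) P2=[0,1,6,4,0,1](2)
Move 5: P2 pit5 -> P1=[5,5,4,4,2,3](0) P2=[0,1,6,4,0,0](3)
Move 6: P1 pit0 -> P1=[0,6,5,5,3,4](0) P2=[0,1,6,4,0,0](3)
Move 7: P2 pit2 -> P1=[1,7,5,5,3,4](0) P2=[0,1,0,5,1,1](4)

Answer: 0 4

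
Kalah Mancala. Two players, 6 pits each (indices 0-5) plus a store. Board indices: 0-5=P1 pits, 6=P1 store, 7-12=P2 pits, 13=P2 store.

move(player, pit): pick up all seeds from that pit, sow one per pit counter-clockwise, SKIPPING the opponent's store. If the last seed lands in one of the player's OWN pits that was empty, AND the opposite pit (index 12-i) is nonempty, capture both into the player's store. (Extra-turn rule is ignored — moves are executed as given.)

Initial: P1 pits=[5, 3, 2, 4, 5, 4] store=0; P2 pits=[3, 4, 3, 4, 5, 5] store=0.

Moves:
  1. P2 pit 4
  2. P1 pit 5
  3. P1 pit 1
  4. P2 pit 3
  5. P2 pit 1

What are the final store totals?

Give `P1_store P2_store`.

Answer: 6 3

Derivation:
Move 1: P2 pit4 -> P1=[6,4,3,4,5,4](0) P2=[3,4,3,4,0,6](1)
Move 2: P1 pit5 -> P1=[6,4,3,4,5,0](1) P2=[4,5,4,4,0,6](1)
Move 3: P1 pit1 -> P1=[6,0,4,5,6,0](6) P2=[0,5,4,4,0,6](1)
Move 4: P2 pit3 -> P1=[7,0,4,5,6,0](6) P2=[0,5,4,0,1,7](2)
Move 5: P2 pit1 -> P1=[7,0,4,5,6,0](6) P2=[0,0,5,1,2,8](3)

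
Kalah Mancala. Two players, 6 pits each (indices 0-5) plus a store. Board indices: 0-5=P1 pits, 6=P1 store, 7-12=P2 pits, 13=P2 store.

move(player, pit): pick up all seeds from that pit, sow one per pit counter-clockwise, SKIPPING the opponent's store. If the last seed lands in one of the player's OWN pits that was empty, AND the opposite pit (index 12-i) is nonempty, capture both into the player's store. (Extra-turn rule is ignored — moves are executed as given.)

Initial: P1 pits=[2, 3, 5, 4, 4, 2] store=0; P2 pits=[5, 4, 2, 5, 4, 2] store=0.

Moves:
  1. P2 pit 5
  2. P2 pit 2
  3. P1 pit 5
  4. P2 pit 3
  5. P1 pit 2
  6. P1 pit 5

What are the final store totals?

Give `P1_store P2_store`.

Answer: 3 2

Derivation:
Move 1: P2 pit5 -> P1=[3,3,5,4,4,2](0) P2=[5,4,2,5,4,0](1)
Move 2: P2 pit2 -> P1=[3,3,5,4,4,2](0) P2=[5,4,0,6,5,0](1)
Move 3: P1 pit5 -> P1=[3,3,5,4,4,0](1) P2=[6,4,0,6,5,0](1)
Move 4: P2 pit3 -> P1=[4,4,6,4,4,0](1) P2=[6,4,0,0,6,1](2)
Move 5: P1 pit2 -> P1=[4,4,0,5,5,1](2) P2=[7,5,0,0,6,1](2)
Move 6: P1 pit5 -> P1=[4,4,0,5,5,0](3) P2=[7,5,0,0,6,1](2)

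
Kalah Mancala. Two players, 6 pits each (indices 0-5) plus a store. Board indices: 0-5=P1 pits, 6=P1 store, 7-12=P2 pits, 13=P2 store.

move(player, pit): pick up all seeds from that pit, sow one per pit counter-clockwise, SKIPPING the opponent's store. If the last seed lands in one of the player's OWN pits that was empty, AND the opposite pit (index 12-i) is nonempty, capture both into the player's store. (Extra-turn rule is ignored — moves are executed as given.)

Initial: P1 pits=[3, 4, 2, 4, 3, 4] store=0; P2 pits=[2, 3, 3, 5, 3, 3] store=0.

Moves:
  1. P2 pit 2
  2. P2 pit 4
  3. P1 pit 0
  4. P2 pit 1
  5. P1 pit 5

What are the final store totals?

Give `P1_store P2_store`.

Answer: 1 8

Derivation:
Move 1: P2 pit2 -> P1=[3,4,2,4,3,4](0) P2=[2,3,0,6,4,4](0)
Move 2: P2 pit4 -> P1=[4,5,2,4,3,4](0) P2=[2,3,0,6,0,5](1)
Move 3: P1 pit0 -> P1=[0,6,3,5,4,4](0) P2=[2,3,0,6,0,5](1)
Move 4: P2 pit1 -> P1=[0,0,3,5,4,4](0) P2=[2,0,1,7,0,5](8)
Move 5: P1 pit5 -> P1=[0,0,3,5,4,0](1) P2=[3,1,2,7,0,5](8)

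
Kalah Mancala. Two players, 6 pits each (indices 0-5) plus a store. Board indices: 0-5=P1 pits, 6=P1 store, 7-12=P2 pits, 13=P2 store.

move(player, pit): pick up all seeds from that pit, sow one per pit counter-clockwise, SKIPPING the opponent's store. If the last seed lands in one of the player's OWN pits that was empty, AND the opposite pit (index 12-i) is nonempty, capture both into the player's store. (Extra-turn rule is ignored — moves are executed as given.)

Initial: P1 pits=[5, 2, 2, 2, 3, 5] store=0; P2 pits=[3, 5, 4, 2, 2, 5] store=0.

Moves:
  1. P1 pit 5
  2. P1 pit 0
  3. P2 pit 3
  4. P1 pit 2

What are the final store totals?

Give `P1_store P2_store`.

Answer: 6 1

Derivation:
Move 1: P1 pit5 -> P1=[5,2,2,2,3,0](1) P2=[4,6,5,3,2,5](0)
Move 2: P1 pit0 -> P1=[0,3,3,3,4,0](6) P2=[0,6,5,3,2,5](0)
Move 3: P2 pit3 -> P1=[0,3,3,3,4,0](6) P2=[0,6,5,0,3,6](1)
Move 4: P1 pit2 -> P1=[0,3,0,4,5,1](6) P2=[0,6,5,0,3,6](1)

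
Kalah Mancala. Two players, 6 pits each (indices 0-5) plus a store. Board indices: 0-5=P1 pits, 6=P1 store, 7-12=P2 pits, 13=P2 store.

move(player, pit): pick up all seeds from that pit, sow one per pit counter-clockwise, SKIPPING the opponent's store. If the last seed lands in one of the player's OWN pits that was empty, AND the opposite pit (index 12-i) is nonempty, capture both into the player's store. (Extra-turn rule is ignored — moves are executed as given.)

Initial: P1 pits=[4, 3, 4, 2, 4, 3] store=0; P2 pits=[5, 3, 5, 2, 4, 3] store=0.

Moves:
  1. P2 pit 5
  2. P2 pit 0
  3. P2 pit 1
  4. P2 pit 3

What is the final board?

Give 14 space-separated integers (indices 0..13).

Move 1: P2 pit5 -> P1=[5,4,4,2,4,3](0) P2=[5,3,5,2,4,0](1)
Move 2: P2 pit0 -> P1=[0,4,4,2,4,3](0) P2=[0,4,6,3,5,0](7)
Move 3: P2 pit1 -> P1=[0,4,4,2,4,3](0) P2=[0,0,7,4,6,1](7)
Move 4: P2 pit3 -> P1=[1,4,4,2,4,3](0) P2=[0,0,7,0,7,2](8)

Answer: 1 4 4 2 4 3 0 0 0 7 0 7 2 8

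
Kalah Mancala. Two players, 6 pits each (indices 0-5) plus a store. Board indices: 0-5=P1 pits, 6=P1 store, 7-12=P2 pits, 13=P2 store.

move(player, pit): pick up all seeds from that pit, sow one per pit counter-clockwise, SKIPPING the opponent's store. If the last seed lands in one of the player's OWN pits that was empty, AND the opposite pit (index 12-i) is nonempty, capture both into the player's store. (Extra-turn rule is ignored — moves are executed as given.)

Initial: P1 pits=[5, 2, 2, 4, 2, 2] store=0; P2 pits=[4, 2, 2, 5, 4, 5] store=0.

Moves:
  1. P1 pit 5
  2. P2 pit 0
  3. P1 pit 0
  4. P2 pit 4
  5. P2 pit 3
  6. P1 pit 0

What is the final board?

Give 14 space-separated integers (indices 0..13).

Move 1: P1 pit5 -> P1=[5,2,2,4,2,0](1) P2=[5,2,2,5,4,5](0)
Move 2: P2 pit0 -> P1=[5,2,2,4,2,0](1) P2=[0,3,3,6,5,6](0)
Move 3: P1 pit0 -> P1=[0,3,3,5,3,1](1) P2=[0,3,3,6,5,6](0)
Move 4: P2 pit4 -> P1=[1,4,4,5,3,1](1) P2=[0,3,3,6,0,7](1)
Move 5: P2 pit3 -> P1=[2,5,5,5,3,1](1) P2=[0,3,3,0,1,8](2)
Move 6: P1 pit0 -> P1=[0,6,6,5,3,1](1) P2=[0,3,3,0,1,8](2)

Answer: 0 6 6 5 3 1 1 0 3 3 0 1 8 2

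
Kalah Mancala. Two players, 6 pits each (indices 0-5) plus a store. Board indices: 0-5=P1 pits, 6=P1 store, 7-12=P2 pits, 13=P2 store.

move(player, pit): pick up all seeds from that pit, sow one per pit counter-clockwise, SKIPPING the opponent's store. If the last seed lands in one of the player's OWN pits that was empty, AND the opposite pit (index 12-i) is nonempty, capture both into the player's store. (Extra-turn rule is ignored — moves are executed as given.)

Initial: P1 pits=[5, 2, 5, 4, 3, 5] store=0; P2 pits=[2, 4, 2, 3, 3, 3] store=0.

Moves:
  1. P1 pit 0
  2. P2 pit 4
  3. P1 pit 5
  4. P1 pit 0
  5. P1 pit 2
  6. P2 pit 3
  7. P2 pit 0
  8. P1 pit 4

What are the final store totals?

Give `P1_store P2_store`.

Move 1: P1 pit0 -> P1=[0,3,6,5,4,6](0) P2=[2,4,2,3,3,3](0)
Move 2: P2 pit4 -> P1=[1,3,6,5,4,6](0) P2=[2,4,2,3,0,4](1)
Move 3: P1 pit5 -> P1=[1,3,6,5,4,0](1) P2=[3,5,3,4,1,4](1)
Move 4: P1 pit0 -> P1=[0,4,6,5,4,0](1) P2=[3,5,3,4,1,4](1)
Move 5: P1 pit2 -> P1=[0,4,0,6,5,1](2) P2=[4,6,3,4,1,4](1)
Move 6: P2 pit3 -> P1=[1,4,0,6,5,1](2) P2=[4,6,3,0,2,5](2)
Move 7: P2 pit0 -> P1=[1,4,0,6,5,1](2) P2=[0,7,4,1,3,5](2)
Move 8: P1 pit4 -> P1=[1,4,0,6,0,2](3) P2=[1,8,5,1,3,5](2)

Answer: 3 2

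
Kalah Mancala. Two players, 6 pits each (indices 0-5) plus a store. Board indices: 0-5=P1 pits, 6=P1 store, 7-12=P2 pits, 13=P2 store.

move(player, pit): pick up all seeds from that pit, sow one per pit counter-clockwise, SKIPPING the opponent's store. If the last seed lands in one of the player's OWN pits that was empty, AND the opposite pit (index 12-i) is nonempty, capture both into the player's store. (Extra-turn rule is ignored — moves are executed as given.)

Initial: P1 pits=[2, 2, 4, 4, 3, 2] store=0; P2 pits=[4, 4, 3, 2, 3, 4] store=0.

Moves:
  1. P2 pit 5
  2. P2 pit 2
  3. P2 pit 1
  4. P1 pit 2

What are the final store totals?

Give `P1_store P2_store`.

Move 1: P2 pit5 -> P1=[3,3,5,4,3,2](0) P2=[4,4,3,2,3,0](1)
Move 2: P2 pit2 -> P1=[0,3,5,4,3,2](0) P2=[4,4,0,3,4,0](5)
Move 3: P2 pit1 -> P1=[0,3,5,4,3,2](0) P2=[4,0,1,4,5,1](5)
Move 4: P1 pit2 -> P1=[0,3,0,5,4,3](1) P2=[5,0,1,4,5,1](5)

Answer: 1 5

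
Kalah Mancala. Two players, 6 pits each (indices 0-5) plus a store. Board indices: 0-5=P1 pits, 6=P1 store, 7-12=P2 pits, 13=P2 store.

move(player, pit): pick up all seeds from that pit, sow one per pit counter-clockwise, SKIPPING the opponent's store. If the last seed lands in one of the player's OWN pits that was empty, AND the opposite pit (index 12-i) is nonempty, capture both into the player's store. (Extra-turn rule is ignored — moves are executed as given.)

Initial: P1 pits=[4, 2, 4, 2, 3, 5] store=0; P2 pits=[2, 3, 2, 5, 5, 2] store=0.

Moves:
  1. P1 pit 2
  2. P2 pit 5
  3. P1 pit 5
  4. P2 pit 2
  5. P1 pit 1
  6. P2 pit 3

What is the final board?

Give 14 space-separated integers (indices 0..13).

Move 1: P1 pit2 -> P1=[4,2,0,3,4,6](1) P2=[2,3,2,5,5,2](0)
Move 2: P2 pit5 -> P1=[5,2,0,3,4,6](1) P2=[2,3,2,5,5,0](1)
Move 3: P1 pit5 -> P1=[5,2,0,3,4,0](2) P2=[3,4,3,6,6,0](1)
Move 4: P2 pit2 -> P1=[0,2,0,3,4,0](2) P2=[3,4,0,7,7,0](7)
Move 5: P1 pit1 -> P1=[0,0,1,4,4,0](2) P2=[3,4,0,7,7,0](7)
Move 6: P2 pit3 -> P1=[1,1,2,5,4,0](2) P2=[3,4,0,0,8,1](8)

Answer: 1 1 2 5 4 0 2 3 4 0 0 8 1 8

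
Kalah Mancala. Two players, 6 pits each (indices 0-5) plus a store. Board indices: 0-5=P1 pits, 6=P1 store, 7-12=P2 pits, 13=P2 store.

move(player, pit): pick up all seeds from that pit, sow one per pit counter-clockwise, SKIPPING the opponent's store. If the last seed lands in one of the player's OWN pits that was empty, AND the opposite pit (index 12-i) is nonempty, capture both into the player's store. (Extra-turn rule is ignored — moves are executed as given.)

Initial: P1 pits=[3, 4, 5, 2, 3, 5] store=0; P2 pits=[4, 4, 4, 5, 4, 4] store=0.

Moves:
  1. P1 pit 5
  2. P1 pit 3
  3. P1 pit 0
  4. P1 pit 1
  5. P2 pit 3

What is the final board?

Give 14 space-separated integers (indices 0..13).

Move 1: P1 pit5 -> P1=[3,4,5,2,3,0](1) P2=[5,5,5,6,4,4](0)
Move 2: P1 pit3 -> P1=[3,4,5,0,4,0](7) P2=[0,5,5,6,4,4](0)
Move 3: P1 pit0 -> P1=[0,5,6,0,4,0](13) P2=[0,5,0,6,4,4](0)
Move 4: P1 pit1 -> P1=[0,0,7,1,5,1](14) P2=[0,5,0,6,4,4](0)
Move 5: P2 pit3 -> P1=[1,1,8,1,5,1](14) P2=[0,5,0,0,5,5](1)

Answer: 1 1 8 1 5 1 14 0 5 0 0 5 5 1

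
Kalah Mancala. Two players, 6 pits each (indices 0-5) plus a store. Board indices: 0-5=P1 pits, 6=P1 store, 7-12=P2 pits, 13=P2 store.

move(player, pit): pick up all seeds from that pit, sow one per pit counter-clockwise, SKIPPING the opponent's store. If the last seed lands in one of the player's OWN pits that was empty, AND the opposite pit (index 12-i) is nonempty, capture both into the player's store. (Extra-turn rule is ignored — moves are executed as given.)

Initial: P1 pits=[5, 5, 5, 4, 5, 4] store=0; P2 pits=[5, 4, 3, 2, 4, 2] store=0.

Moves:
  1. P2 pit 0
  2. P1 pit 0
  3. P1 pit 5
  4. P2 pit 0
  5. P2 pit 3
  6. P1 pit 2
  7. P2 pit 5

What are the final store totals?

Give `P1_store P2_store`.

Answer: 2 2

Derivation:
Move 1: P2 pit0 -> P1=[5,5,5,4,5,4](0) P2=[0,5,4,3,5,3](0)
Move 2: P1 pit0 -> P1=[0,6,6,5,6,5](0) P2=[0,5,4,3,5,3](0)
Move 3: P1 pit5 -> P1=[0,6,6,5,6,0](1) P2=[1,6,5,4,5,3](0)
Move 4: P2 pit0 -> P1=[0,6,6,5,6,0](1) P2=[0,7,5,4,5,3](0)
Move 5: P2 pit3 -> P1=[1,6,6,5,6,0](1) P2=[0,7,5,0,6,4](1)
Move 6: P1 pit2 -> P1=[1,6,0,6,7,1](2) P2=[1,8,5,0,6,4](1)
Move 7: P2 pit5 -> P1=[2,7,1,6,7,1](2) P2=[1,8,5,0,6,0](2)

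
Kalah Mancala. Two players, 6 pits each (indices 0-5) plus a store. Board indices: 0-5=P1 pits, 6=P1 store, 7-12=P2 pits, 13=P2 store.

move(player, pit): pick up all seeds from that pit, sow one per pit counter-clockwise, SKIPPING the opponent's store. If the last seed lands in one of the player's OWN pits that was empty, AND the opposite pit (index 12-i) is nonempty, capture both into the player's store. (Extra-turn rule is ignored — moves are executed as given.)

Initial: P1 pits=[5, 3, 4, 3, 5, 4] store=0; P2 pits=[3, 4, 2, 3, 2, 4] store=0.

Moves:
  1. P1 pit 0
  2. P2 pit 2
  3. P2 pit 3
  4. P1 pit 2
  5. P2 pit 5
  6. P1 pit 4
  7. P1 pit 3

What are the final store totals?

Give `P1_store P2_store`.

Move 1: P1 pit0 -> P1=[0,4,5,4,6,5](0) P2=[3,4,2,3,2,4](0)
Move 2: P2 pit2 -> P1=[0,4,5,4,6,5](0) P2=[3,4,0,4,3,4](0)
Move 3: P2 pit3 -> P1=[1,4,5,4,6,5](0) P2=[3,4,0,0,4,5](1)
Move 4: P1 pit2 -> P1=[1,4,0,5,7,6](1) P2=[4,4,0,0,4,5](1)
Move 5: P2 pit5 -> P1=[2,5,1,6,7,6](1) P2=[4,4,0,0,4,0](2)
Move 6: P1 pit4 -> P1=[2,5,1,6,0,7](2) P2=[5,5,1,1,5,0](2)
Move 7: P1 pit3 -> P1=[2,5,1,0,1,8](3) P2=[6,6,2,1,5,0](2)

Answer: 3 2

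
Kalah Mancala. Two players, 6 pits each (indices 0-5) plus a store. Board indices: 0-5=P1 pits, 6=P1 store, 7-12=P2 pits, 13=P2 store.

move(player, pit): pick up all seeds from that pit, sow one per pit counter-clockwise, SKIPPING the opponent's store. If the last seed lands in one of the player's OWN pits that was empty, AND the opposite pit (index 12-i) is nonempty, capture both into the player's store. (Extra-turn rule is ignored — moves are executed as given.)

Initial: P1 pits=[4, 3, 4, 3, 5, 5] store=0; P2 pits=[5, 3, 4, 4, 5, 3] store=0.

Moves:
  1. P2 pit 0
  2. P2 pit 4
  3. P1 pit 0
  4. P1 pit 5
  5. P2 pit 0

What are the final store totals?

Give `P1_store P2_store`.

Move 1: P2 pit0 -> P1=[4,3,4,3,5,5](0) P2=[0,4,5,5,6,4](0)
Move 2: P2 pit4 -> P1=[5,4,5,4,5,5](0) P2=[0,4,5,5,0,5](1)
Move 3: P1 pit0 -> P1=[0,5,6,5,6,6](0) P2=[0,4,5,5,0,5](1)
Move 4: P1 pit5 -> P1=[0,5,6,5,6,0](1) P2=[1,5,6,6,1,5](1)
Move 5: P2 pit0 -> P1=[0,5,6,5,6,0](1) P2=[0,6,6,6,1,5](1)

Answer: 1 1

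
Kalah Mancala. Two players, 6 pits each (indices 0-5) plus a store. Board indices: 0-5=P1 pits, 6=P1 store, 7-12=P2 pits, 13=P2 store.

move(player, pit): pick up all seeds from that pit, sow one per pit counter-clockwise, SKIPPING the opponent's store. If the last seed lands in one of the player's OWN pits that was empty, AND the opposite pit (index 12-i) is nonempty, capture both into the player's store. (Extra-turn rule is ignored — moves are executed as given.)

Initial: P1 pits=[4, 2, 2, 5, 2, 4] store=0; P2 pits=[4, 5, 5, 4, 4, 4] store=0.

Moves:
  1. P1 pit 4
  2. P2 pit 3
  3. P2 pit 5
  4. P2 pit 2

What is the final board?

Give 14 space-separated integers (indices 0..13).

Answer: 7 3 3 6 0 5 1 4 5 0 1 6 1 3

Derivation:
Move 1: P1 pit4 -> P1=[4,2,2,5,0,5](1) P2=[4,5,5,4,4,4](0)
Move 2: P2 pit3 -> P1=[5,2,2,5,0,5](1) P2=[4,5,5,0,5,5](1)
Move 3: P2 pit5 -> P1=[6,3,3,6,0,5](1) P2=[4,5,5,0,5,0](2)
Move 4: P2 pit2 -> P1=[7,3,3,6,0,5](1) P2=[4,5,0,1,6,1](3)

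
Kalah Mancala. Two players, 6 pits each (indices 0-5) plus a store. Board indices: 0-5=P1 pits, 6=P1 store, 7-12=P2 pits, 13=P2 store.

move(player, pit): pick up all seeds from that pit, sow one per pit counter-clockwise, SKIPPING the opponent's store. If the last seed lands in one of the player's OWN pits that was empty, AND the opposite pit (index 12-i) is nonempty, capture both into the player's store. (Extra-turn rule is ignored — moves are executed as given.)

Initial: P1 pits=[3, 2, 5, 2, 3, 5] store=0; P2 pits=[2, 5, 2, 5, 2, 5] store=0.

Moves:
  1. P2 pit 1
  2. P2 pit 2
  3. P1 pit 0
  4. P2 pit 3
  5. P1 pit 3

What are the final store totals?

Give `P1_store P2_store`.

Move 1: P2 pit1 -> P1=[3,2,5,2,3,5](0) P2=[2,0,3,6,3,6](1)
Move 2: P2 pit2 -> P1=[3,2,5,2,3,5](0) P2=[2,0,0,7,4,7](1)
Move 3: P1 pit0 -> P1=[0,3,6,3,3,5](0) P2=[2,0,0,7,4,7](1)
Move 4: P2 pit3 -> P1=[1,4,7,4,3,5](0) P2=[2,0,0,0,5,8](2)
Move 5: P1 pit3 -> P1=[1,4,7,0,4,6](1) P2=[3,0,0,0,5,8](2)

Answer: 1 2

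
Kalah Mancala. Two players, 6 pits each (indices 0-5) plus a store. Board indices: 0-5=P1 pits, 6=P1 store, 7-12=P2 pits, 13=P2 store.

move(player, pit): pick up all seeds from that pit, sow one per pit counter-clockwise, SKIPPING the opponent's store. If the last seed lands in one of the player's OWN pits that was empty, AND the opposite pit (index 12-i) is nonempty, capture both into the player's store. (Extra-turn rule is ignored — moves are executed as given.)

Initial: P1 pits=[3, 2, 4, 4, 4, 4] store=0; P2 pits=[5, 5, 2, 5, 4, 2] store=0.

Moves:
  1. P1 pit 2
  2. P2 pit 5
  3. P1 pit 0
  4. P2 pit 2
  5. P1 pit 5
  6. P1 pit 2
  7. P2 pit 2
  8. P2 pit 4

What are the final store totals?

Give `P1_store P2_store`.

Move 1: P1 pit2 -> P1=[3,2,0,5,5,5](1) P2=[5,5,2,5,4,2](0)
Move 2: P2 pit5 -> P1=[4,2,0,5,5,5](1) P2=[5,5,2,5,4,0](1)
Move 3: P1 pit0 -> P1=[0,3,1,6,6,5](1) P2=[5,5,2,5,4,0](1)
Move 4: P2 pit2 -> P1=[0,3,1,6,6,5](1) P2=[5,5,0,6,5,0](1)
Move 5: P1 pit5 -> P1=[0,3,1,6,6,0](2) P2=[6,6,1,7,5,0](1)
Move 6: P1 pit2 -> P1=[0,3,0,7,6,0](2) P2=[6,6,1,7,5,0](1)
Move 7: P2 pit2 -> P1=[0,3,0,7,6,0](2) P2=[6,6,0,8,5,0](1)
Move 8: P2 pit4 -> P1=[1,4,1,7,6,0](2) P2=[6,6,0,8,0,1](2)

Answer: 2 2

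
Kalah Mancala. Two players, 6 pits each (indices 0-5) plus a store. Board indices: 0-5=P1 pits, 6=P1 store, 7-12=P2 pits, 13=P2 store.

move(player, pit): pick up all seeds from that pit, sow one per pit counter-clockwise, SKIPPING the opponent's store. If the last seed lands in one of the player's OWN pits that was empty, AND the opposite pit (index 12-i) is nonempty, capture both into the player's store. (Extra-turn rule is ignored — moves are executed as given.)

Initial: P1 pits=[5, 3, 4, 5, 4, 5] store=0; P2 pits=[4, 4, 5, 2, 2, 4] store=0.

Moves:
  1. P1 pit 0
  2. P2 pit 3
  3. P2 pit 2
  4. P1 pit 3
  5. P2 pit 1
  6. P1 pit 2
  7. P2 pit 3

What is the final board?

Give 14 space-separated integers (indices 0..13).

Move 1: P1 pit0 -> P1=[0,4,5,6,5,6](0) P2=[4,4,5,2,2,4](0)
Move 2: P2 pit3 -> P1=[0,4,5,6,5,6](0) P2=[4,4,5,0,3,5](0)
Move 3: P2 pit2 -> P1=[1,4,5,6,5,6](0) P2=[4,4,0,1,4,6](1)
Move 4: P1 pit3 -> P1=[1,4,5,0,6,7](1) P2=[5,5,1,1,4,6](1)
Move 5: P2 pit1 -> P1=[1,4,5,0,6,7](1) P2=[5,0,2,2,5,7](2)
Move 6: P1 pit2 -> P1=[1,4,0,1,7,8](2) P2=[6,0,2,2,5,7](2)
Move 7: P2 pit3 -> P1=[1,4,0,1,7,8](2) P2=[6,0,2,0,6,8](2)

Answer: 1 4 0 1 7 8 2 6 0 2 0 6 8 2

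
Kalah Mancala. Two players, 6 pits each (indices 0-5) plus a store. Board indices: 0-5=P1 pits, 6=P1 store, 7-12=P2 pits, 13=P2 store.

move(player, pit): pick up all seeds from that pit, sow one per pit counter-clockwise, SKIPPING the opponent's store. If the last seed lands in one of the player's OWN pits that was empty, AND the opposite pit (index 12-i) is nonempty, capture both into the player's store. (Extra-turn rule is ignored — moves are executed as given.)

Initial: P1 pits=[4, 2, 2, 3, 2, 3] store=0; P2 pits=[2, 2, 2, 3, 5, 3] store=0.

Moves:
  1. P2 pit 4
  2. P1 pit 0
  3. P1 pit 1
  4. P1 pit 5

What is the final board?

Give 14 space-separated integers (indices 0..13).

Move 1: P2 pit4 -> P1=[5,3,3,3,2,3](0) P2=[2,2,2,3,0,4](1)
Move 2: P1 pit0 -> P1=[0,4,4,4,3,4](0) P2=[2,2,2,3,0,4](1)
Move 3: P1 pit1 -> P1=[0,0,5,5,4,5](0) P2=[2,2,2,3,0,4](1)
Move 4: P1 pit5 -> P1=[0,0,5,5,4,0](1) P2=[3,3,3,4,0,4](1)

Answer: 0 0 5 5 4 0 1 3 3 3 4 0 4 1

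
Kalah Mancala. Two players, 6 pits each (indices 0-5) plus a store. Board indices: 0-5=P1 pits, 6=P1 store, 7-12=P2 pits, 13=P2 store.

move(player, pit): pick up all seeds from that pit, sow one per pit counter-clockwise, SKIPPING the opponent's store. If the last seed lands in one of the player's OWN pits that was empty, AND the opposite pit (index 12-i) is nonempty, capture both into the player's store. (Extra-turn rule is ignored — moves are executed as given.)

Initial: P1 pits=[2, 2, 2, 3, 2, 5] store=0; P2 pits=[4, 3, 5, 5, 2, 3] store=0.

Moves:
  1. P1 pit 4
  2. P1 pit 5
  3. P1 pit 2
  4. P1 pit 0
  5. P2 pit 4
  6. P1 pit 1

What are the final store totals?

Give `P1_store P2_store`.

Move 1: P1 pit4 -> P1=[2,2,2,3,0,6](1) P2=[4,3,5,5,2,3](0)
Move 2: P1 pit5 -> P1=[2,2,2,3,0,0](2) P2=[5,4,6,6,3,3](0)
Move 3: P1 pit2 -> P1=[2,2,0,4,0,0](7) P2=[5,0,6,6,3,3](0)
Move 4: P1 pit0 -> P1=[0,3,0,4,0,0](14) P2=[5,0,6,0,3,3](0)
Move 5: P2 pit4 -> P1=[1,3,0,4,0,0](14) P2=[5,0,6,0,0,4](1)
Move 6: P1 pit1 -> P1=[1,0,1,5,1,0](14) P2=[5,0,6,0,0,4](1)

Answer: 14 1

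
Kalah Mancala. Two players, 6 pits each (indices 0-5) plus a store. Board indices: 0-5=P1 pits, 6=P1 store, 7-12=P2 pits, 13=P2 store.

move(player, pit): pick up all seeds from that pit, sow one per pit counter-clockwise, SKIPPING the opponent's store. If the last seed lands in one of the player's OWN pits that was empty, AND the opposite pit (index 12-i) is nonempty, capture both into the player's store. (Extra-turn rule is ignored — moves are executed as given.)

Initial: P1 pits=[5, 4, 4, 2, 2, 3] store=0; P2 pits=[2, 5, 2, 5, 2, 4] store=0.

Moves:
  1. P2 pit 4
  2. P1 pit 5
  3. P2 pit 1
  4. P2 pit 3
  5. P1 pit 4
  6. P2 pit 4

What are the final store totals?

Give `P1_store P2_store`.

Move 1: P2 pit4 -> P1=[5,4,4,2,2,3](0) P2=[2,5,2,5,0,5](1)
Move 2: P1 pit5 -> P1=[5,4,4,2,2,0](1) P2=[3,6,2,5,0,5](1)
Move 3: P2 pit1 -> P1=[6,4,4,2,2,0](1) P2=[3,0,3,6,1,6](2)
Move 4: P2 pit3 -> P1=[7,5,5,2,2,0](1) P2=[3,0,3,0,2,7](3)
Move 5: P1 pit4 -> P1=[7,5,5,2,0,1](2) P2=[3,0,3,0,2,7](3)
Move 6: P2 pit4 -> P1=[7,5,5,2,0,1](2) P2=[3,0,3,0,0,8](4)

Answer: 2 4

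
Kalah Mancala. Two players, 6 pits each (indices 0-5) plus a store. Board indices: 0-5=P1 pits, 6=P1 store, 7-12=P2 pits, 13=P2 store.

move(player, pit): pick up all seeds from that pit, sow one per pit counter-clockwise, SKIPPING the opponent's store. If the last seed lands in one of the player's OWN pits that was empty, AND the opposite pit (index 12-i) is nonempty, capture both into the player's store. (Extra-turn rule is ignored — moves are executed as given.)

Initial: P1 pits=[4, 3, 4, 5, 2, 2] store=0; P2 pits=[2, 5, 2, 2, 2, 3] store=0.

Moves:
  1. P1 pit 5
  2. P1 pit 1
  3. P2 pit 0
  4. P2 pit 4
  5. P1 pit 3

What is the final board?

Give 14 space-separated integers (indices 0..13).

Answer: 4 0 5 0 4 1 2 1 7 4 3 0 4 1

Derivation:
Move 1: P1 pit5 -> P1=[4,3,4,5,2,0](1) P2=[3,5,2,2,2,3](0)
Move 2: P1 pit1 -> P1=[4,0,5,6,3,0](1) P2=[3,5,2,2,2,3](0)
Move 3: P2 pit0 -> P1=[4,0,5,6,3,0](1) P2=[0,6,3,3,2,3](0)
Move 4: P2 pit4 -> P1=[4,0,5,6,3,0](1) P2=[0,6,3,3,0,4](1)
Move 5: P1 pit3 -> P1=[4,0,5,0,4,1](2) P2=[1,7,4,3,0,4](1)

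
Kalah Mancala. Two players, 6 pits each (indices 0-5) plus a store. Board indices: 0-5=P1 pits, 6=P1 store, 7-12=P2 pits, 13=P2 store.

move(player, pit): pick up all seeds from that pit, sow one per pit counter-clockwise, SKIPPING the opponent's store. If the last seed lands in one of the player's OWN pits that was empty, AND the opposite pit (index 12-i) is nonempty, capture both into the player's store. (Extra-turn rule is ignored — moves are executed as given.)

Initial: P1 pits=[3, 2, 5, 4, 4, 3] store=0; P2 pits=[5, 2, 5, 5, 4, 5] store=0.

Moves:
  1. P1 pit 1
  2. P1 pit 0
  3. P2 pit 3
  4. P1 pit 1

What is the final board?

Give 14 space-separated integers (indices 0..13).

Answer: 1 0 8 7 4 3 0 5 2 5 0 5 6 1

Derivation:
Move 1: P1 pit1 -> P1=[3,0,6,5,4,3](0) P2=[5,2,5,5,4,5](0)
Move 2: P1 pit0 -> P1=[0,1,7,6,4,3](0) P2=[5,2,5,5,4,5](0)
Move 3: P2 pit3 -> P1=[1,2,7,6,4,3](0) P2=[5,2,5,0,5,6](1)
Move 4: P1 pit1 -> P1=[1,0,8,7,4,3](0) P2=[5,2,5,0,5,6](1)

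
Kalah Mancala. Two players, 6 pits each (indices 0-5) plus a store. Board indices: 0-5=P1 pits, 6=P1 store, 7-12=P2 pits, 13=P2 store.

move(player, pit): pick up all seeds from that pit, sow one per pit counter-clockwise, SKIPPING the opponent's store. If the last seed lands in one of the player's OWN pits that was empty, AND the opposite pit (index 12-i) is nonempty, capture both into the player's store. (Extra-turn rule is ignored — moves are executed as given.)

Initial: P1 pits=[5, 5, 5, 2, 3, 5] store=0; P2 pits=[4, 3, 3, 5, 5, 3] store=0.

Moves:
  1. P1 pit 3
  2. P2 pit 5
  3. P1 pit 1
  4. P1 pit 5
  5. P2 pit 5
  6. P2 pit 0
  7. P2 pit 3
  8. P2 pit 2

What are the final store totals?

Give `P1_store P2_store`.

Answer: 2 5

Derivation:
Move 1: P1 pit3 -> P1=[5,5,5,0,4,6](0) P2=[4,3,3,5,5,3](0)
Move 2: P2 pit5 -> P1=[6,6,5,0,4,6](0) P2=[4,3,3,5,5,0](1)
Move 3: P1 pit1 -> P1=[6,0,6,1,5,7](1) P2=[5,3,3,5,5,0](1)
Move 4: P1 pit5 -> P1=[6,0,6,1,5,0](2) P2=[6,4,4,6,6,1](1)
Move 5: P2 pit5 -> P1=[6,0,6,1,5,0](2) P2=[6,4,4,6,6,0](2)
Move 6: P2 pit0 -> P1=[6,0,6,1,5,0](2) P2=[0,5,5,7,7,1](3)
Move 7: P2 pit3 -> P1=[7,1,7,2,5,0](2) P2=[0,5,5,0,8,2](4)
Move 8: P2 pit2 -> P1=[8,1,7,2,5,0](2) P2=[0,5,0,1,9,3](5)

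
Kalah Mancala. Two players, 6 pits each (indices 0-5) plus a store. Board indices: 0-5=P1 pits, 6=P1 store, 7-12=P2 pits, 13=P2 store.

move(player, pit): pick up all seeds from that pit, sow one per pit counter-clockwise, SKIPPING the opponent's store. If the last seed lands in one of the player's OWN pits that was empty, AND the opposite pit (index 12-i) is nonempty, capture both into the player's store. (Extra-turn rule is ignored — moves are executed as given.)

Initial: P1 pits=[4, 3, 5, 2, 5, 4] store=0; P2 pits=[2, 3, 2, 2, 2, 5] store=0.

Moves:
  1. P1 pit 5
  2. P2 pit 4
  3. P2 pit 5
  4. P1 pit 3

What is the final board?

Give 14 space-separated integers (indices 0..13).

Move 1: P1 pit5 -> P1=[4,3,5,2,5,0](1) P2=[3,4,3,2,2,5](0)
Move 2: P2 pit4 -> P1=[4,3,5,2,5,0](1) P2=[3,4,3,2,0,6](1)
Move 3: P2 pit5 -> P1=[5,4,6,3,6,0](1) P2=[3,4,3,2,0,0](2)
Move 4: P1 pit3 -> P1=[5,4,6,0,7,1](2) P2=[3,4,3,2,0,0](2)

Answer: 5 4 6 0 7 1 2 3 4 3 2 0 0 2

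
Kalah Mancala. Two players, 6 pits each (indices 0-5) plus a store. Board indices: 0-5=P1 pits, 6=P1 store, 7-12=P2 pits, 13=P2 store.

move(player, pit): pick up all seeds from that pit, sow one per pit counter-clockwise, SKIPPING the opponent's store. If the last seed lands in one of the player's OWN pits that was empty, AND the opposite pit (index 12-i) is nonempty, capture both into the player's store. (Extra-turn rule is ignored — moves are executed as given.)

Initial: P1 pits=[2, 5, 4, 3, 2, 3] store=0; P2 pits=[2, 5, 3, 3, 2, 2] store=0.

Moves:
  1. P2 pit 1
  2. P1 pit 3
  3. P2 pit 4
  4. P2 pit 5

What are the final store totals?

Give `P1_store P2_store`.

Move 1: P2 pit1 -> P1=[2,5,4,3,2,3](0) P2=[2,0,4,4,3,3](1)
Move 2: P1 pit3 -> P1=[2,5,4,0,3,4](1) P2=[2,0,4,4,3,3](1)
Move 3: P2 pit4 -> P1=[3,5,4,0,3,4](1) P2=[2,0,4,4,0,4](2)
Move 4: P2 pit5 -> P1=[4,6,5,0,3,4](1) P2=[2,0,4,4,0,0](3)

Answer: 1 3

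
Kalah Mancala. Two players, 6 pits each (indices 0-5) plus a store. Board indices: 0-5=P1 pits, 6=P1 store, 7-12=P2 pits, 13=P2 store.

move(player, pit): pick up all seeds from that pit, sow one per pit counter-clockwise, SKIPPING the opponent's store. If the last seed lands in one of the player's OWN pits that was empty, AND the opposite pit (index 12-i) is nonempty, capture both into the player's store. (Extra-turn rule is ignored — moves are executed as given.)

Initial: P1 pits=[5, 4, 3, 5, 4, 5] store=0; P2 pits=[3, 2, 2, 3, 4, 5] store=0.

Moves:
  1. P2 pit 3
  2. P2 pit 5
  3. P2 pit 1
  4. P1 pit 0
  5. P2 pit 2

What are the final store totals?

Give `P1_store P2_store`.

Answer: 1 7

Derivation:
Move 1: P2 pit3 -> P1=[5,4,3,5,4,5](0) P2=[3,2,2,0,5,6](1)
Move 2: P2 pit5 -> P1=[6,5,4,6,5,5](0) P2=[3,2,2,0,5,0](2)
Move 3: P2 pit1 -> P1=[6,5,0,6,5,5](0) P2=[3,0,3,0,5,0](7)
Move 4: P1 pit0 -> P1=[0,6,1,7,6,6](1) P2=[3,0,3,0,5,0](7)
Move 5: P2 pit2 -> P1=[0,6,1,7,6,6](1) P2=[3,0,0,1,6,1](7)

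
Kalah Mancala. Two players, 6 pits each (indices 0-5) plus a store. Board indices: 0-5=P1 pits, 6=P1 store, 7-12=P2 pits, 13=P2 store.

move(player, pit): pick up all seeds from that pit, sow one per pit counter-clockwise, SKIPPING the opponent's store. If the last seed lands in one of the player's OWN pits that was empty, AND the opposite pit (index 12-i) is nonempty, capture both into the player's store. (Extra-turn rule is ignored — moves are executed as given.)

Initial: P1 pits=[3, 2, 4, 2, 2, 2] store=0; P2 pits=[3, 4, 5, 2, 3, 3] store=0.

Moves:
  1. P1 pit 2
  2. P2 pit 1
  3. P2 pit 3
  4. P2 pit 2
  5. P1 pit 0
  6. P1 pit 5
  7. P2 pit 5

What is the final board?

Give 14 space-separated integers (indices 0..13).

Answer: 1 5 2 5 5 0 2 4 1 0 1 6 0 3

Derivation:
Move 1: P1 pit2 -> P1=[3,2,0,3,3,3](1) P2=[3,4,5,2,3,3](0)
Move 2: P2 pit1 -> P1=[3,2,0,3,3,3](1) P2=[3,0,6,3,4,4](0)
Move 3: P2 pit3 -> P1=[3,2,0,3,3,3](1) P2=[3,0,6,0,5,5](1)
Move 4: P2 pit2 -> P1=[4,3,0,3,3,3](1) P2=[3,0,0,1,6,6](2)
Move 5: P1 pit0 -> P1=[0,4,1,4,4,3](1) P2=[3,0,0,1,6,6](2)
Move 6: P1 pit5 -> P1=[0,4,1,4,4,0](2) P2=[4,1,0,1,6,6](2)
Move 7: P2 pit5 -> P1=[1,5,2,5,5,0](2) P2=[4,1,0,1,6,0](3)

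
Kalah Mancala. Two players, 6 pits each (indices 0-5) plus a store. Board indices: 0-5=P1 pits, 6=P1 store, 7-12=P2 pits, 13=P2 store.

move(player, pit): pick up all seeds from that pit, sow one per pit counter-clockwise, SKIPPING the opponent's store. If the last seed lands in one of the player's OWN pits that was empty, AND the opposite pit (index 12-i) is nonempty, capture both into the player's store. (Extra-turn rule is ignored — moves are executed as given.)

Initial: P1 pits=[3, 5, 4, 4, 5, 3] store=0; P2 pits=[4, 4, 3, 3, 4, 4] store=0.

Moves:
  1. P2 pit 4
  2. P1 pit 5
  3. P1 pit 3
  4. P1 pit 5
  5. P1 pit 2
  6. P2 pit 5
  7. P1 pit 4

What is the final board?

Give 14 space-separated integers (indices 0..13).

Move 1: P2 pit4 -> P1=[4,6,4,4,5,3](0) P2=[4,4,3,3,0,5](1)
Move 2: P1 pit5 -> P1=[4,6,4,4,5,0](1) P2=[5,5,3,3,0,5](1)
Move 3: P1 pit3 -> P1=[4,6,4,0,6,1](2) P2=[6,5,3,3,0,5](1)
Move 4: P1 pit5 -> P1=[4,6,4,0,6,0](3) P2=[6,5,3,3,0,5](1)
Move 5: P1 pit2 -> P1=[4,6,0,1,7,1](4) P2=[6,5,3,3,0,5](1)
Move 6: P2 pit5 -> P1=[5,7,1,2,7,1](4) P2=[6,5,3,3,0,0](2)
Move 7: P1 pit4 -> P1=[5,7,1,2,0,2](5) P2=[7,6,4,4,1,0](2)

Answer: 5 7 1 2 0 2 5 7 6 4 4 1 0 2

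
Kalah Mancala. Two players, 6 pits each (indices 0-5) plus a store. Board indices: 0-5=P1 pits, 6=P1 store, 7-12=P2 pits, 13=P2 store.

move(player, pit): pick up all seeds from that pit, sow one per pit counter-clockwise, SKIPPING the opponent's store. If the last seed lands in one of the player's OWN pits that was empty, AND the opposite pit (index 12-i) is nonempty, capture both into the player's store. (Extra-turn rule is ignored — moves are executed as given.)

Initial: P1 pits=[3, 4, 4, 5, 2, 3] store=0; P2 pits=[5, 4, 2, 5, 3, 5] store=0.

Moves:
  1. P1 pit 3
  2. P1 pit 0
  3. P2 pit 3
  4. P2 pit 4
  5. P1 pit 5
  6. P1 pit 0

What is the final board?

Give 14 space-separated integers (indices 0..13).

Move 1: P1 pit3 -> P1=[3,4,4,0,3,4](1) P2=[6,5,2,5,3,5](0)
Move 2: P1 pit0 -> P1=[0,5,5,0,3,4](4) P2=[6,5,0,5,3,5](0)
Move 3: P2 pit3 -> P1=[1,6,5,0,3,4](4) P2=[6,5,0,0,4,6](1)
Move 4: P2 pit4 -> P1=[2,7,5,0,3,4](4) P2=[6,5,0,0,0,7](2)
Move 5: P1 pit5 -> P1=[2,7,5,0,3,0](5) P2=[7,6,1,0,0,7](2)
Move 6: P1 pit0 -> P1=[0,8,6,0,3,0](5) P2=[7,6,1,0,0,7](2)

Answer: 0 8 6 0 3 0 5 7 6 1 0 0 7 2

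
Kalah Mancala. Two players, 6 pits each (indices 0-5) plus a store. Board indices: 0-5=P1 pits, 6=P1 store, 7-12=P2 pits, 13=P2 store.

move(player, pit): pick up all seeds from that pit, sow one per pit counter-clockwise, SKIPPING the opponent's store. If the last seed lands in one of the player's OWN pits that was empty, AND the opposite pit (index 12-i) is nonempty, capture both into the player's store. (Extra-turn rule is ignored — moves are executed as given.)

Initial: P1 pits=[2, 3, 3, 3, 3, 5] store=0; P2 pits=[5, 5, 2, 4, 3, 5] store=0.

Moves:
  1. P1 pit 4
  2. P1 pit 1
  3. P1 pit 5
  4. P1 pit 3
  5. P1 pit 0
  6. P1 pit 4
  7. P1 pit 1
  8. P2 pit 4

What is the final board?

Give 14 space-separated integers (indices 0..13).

Move 1: P1 pit4 -> P1=[2,3,3,3,0,6](1) P2=[6,5,2,4,3,5](0)
Move 2: P1 pit1 -> P1=[2,0,4,4,0,6](7) P2=[6,0,2,4,3,5](0)
Move 3: P1 pit5 -> P1=[2,0,4,4,0,0](8) P2=[7,1,3,5,4,5](0)
Move 4: P1 pit3 -> P1=[2,0,4,0,1,1](9) P2=[8,1,3,5,4,5](0)
Move 5: P1 pit0 -> P1=[0,1,5,0,1,1](9) P2=[8,1,3,5,4,5](0)
Move 6: P1 pit4 -> P1=[0,1,5,0,0,2](9) P2=[8,1,3,5,4,5](0)
Move 7: P1 pit1 -> P1=[0,0,6,0,0,2](9) P2=[8,1,3,5,4,5](0)
Move 8: P2 pit4 -> P1=[1,1,6,0,0,2](9) P2=[8,1,3,5,0,6](1)

Answer: 1 1 6 0 0 2 9 8 1 3 5 0 6 1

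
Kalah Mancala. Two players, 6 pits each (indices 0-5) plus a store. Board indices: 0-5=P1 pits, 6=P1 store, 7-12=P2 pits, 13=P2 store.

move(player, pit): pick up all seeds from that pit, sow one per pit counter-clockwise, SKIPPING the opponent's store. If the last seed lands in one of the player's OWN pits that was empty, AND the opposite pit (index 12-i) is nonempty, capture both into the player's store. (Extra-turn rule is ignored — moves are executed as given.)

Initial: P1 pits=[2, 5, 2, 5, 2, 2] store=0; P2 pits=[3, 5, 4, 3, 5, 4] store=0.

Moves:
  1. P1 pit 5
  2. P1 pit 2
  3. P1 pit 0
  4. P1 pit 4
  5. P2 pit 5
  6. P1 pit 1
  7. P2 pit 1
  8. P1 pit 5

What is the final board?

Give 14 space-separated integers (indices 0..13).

Move 1: P1 pit5 -> P1=[2,5,2,5,2,0](1) P2=[4,5,4,3,5,4](0)
Move 2: P1 pit2 -> P1=[2,5,0,6,3,0](1) P2=[4,5,4,3,5,4](0)
Move 3: P1 pit0 -> P1=[0,6,0,6,3,0](5) P2=[4,5,4,0,5,4](0)
Move 4: P1 pit4 -> P1=[0,6,0,6,0,1](6) P2=[5,5,4,0,5,4](0)
Move 5: P2 pit5 -> P1=[1,7,1,6,0,1](6) P2=[5,5,4,0,5,0](1)
Move 6: P1 pit1 -> P1=[1,0,2,7,1,2](7) P2=[6,6,4,0,5,0](1)
Move 7: P2 pit1 -> P1=[2,0,2,7,1,2](7) P2=[6,0,5,1,6,1](2)
Move 8: P1 pit5 -> P1=[2,0,2,7,1,0](8) P2=[7,0,5,1,6,1](2)

Answer: 2 0 2 7 1 0 8 7 0 5 1 6 1 2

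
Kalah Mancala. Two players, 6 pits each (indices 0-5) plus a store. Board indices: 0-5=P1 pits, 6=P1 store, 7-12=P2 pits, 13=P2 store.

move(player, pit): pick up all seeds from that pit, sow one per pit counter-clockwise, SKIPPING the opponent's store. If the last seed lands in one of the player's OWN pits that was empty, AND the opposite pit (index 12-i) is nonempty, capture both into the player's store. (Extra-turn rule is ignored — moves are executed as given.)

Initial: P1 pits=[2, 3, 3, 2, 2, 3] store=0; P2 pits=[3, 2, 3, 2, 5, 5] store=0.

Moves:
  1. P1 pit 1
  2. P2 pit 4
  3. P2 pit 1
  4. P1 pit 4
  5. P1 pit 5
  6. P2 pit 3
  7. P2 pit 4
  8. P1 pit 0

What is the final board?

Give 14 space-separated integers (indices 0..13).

Move 1: P1 pit1 -> P1=[2,0,4,3,3,3](0) P2=[3,2,3,2,5,5](0)
Move 2: P2 pit4 -> P1=[3,1,5,3,3,3](0) P2=[3,2,3,2,0,6](1)
Move 3: P2 pit1 -> P1=[3,1,5,3,3,3](0) P2=[3,0,4,3,0,6](1)
Move 4: P1 pit4 -> P1=[3,1,5,3,0,4](1) P2=[4,0,4,3,0,6](1)
Move 5: P1 pit5 -> P1=[3,1,5,3,0,0](2) P2=[5,1,5,3,0,6](1)
Move 6: P2 pit3 -> P1=[3,1,5,3,0,0](2) P2=[5,1,5,0,1,7](2)
Move 7: P2 pit4 -> P1=[3,1,5,3,0,0](2) P2=[5,1,5,0,0,8](2)
Move 8: P1 pit0 -> P1=[0,2,6,4,0,0](2) P2=[5,1,5,0,0,8](2)

Answer: 0 2 6 4 0 0 2 5 1 5 0 0 8 2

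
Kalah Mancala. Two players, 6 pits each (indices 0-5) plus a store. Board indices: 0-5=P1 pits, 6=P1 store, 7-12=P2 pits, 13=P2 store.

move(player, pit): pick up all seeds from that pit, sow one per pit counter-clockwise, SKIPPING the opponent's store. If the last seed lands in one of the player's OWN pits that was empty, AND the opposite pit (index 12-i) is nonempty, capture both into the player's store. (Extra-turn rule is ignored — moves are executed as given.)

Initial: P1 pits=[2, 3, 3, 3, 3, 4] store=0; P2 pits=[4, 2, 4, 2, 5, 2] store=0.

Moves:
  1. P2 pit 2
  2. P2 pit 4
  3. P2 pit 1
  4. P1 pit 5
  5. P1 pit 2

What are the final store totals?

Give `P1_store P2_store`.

Answer: 2 2

Derivation:
Move 1: P2 pit2 -> P1=[2,3,3,3,3,4](0) P2=[4,2,0,3,6,3](1)
Move 2: P2 pit4 -> P1=[3,4,4,4,3,4](0) P2=[4,2,0,3,0,4](2)
Move 3: P2 pit1 -> P1=[3,4,4,4,3,4](0) P2=[4,0,1,4,0,4](2)
Move 4: P1 pit5 -> P1=[3,4,4,4,3,0](1) P2=[5,1,2,4,0,4](2)
Move 5: P1 pit2 -> P1=[3,4,0,5,4,1](2) P2=[5,1,2,4,0,4](2)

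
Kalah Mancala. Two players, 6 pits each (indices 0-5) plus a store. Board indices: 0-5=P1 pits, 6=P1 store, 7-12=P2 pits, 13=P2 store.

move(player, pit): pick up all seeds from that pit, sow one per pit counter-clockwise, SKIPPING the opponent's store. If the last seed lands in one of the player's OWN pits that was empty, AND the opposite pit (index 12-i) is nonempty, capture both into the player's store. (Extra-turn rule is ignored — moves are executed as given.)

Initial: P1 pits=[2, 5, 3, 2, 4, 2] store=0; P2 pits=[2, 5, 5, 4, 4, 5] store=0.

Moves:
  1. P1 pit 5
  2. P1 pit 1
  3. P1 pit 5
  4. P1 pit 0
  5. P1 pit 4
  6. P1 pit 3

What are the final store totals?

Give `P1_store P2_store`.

Answer: 5 0

Derivation:
Move 1: P1 pit5 -> P1=[2,5,3,2,4,0](1) P2=[3,5,5,4,4,5](0)
Move 2: P1 pit1 -> P1=[2,0,4,3,5,1](2) P2=[3,5,5,4,4,5](0)
Move 3: P1 pit5 -> P1=[2,0,4,3,5,0](3) P2=[3,5,5,4,4,5](0)
Move 4: P1 pit0 -> P1=[0,1,5,3,5,0](3) P2=[3,5,5,4,4,5](0)
Move 5: P1 pit4 -> P1=[0,1,5,3,0,1](4) P2=[4,6,6,4,4,5](0)
Move 6: P1 pit3 -> P1=[0,1,5,0,1,2](5) P2=[4,6,6,4,4,5](0)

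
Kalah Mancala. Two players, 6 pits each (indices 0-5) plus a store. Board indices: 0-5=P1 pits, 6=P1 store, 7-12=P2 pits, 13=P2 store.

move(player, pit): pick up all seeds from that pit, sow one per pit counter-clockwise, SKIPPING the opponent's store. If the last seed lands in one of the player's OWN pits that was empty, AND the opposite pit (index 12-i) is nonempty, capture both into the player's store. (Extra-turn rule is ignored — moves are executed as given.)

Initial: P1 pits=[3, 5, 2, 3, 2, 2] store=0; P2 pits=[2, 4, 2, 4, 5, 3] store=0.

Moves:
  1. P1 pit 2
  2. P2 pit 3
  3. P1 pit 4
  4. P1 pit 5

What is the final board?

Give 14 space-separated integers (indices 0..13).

Answer: 4 5 0 4 0 0 2 4 5 2 0 6 4 1

Derivation:
Move 1: P1 pit2 -> P1=[3,5,0,4,3,2](0) P2=[2,4,2,4,5,3](0)
Move 2: P2 pit3 -> P1=[4,5,0,4,3,2](0) P2=[2,4,2,0,6,4](1)
Move 3: P1 pit4 -> P1=[4,5,0,4,0,3](1) P2=[3,4,2,0,6,4](1)
Move 4: P1 pit5 -> P1=[4,5,0,4,0,0](2) P2=[4,5,2,0,6,4](1)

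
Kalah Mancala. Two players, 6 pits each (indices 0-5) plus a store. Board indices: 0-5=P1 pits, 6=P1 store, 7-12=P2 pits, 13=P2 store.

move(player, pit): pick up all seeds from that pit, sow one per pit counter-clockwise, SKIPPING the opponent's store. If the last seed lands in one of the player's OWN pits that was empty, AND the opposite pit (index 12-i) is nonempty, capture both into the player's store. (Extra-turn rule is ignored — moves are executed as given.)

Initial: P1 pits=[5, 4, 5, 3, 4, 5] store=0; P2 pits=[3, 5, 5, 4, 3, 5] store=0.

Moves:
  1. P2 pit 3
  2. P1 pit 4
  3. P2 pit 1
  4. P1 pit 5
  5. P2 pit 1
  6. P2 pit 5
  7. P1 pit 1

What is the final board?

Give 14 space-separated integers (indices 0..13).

Move 1: P2 pit3 -> P1=[6,4,5,3,4,5](0) P2=[3,5,5,0,4,6](1)
Move 2: P1 pit4 -> P1=[6,4,5,3,0,6](1) P2=[4,6,5,0,4,6](1)
Move 3: P2 pit1 -> P1=[7,4,5,3,0,6](1) P2=[4,0,6,1,5,7](2)
Move 4: P1 pit5 -> P1=[7,4,5,3,0,0](2) P2=[5,1,7,2,6,7](2)
Move 5: P2 pit1 -> P1=[7,4,5,3,0,0](2) P2=[5,0,8,2,6,7](2)
Move 6: P2 pit5 -> P1=[8,5,6,4,1,1](2) P2=[5,0,8,2,6,0](3)
Move 7: P1 pit1 -> P1=[8,0,7,5,2,2](3) P2=[5,0,8,2,6,0](3)

Answer: 8 0 7 5 2 2 3 5 0 8 2 6 0 3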